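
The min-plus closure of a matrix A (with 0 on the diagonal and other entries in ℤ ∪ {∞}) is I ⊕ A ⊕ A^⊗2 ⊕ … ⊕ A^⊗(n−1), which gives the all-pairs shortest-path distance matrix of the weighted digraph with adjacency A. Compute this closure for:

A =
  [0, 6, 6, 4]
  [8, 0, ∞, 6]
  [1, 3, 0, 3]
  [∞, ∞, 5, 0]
Closure =
  [0, 6, 6, 4]
  [8, 0, 11, 6]
  [1, 3, 0, 3]
  [6, 8, 5, 0]

This is the Floyd-Warshall all-pairs shortest-path computation. For each intermediate vertex k = 0, 1, …, 3, update dist[i][j] ← min(dist[i][j], dist[i][k] + dist[k][j]). The final matrix gives, for each (i, j), the minimum total weight of any directed path from i to j (possibly empty when i = j).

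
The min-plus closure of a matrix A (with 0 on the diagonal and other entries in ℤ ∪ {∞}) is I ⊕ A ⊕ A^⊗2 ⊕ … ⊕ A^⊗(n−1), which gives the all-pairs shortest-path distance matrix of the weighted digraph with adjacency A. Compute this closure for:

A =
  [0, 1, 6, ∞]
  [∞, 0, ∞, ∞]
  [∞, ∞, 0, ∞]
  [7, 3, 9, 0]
Closure =
  [0, 1, 6, ∞]
  [∞, 0, ∞, ∞]
  [∞, ∞, 0, ∞]
  [7, 3, 9, 0]

This is the Floyd-Warshall all-pairs shortest-path computation. For each intermediate vertex k = 0, 1, …, 3, update dist[i][j] ← min(dist[i][j], dist[i][k] + dist[k][j]). The final matrix gives, for each (i, j), the minimum total weight of any directed path from i to j (possibly empty when i = j).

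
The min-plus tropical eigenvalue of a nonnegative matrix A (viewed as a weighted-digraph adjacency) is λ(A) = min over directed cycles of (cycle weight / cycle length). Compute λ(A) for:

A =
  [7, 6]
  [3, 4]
λ(A) = 4

Enumerate directed cycles and compute their means (weight / length). Sample:
  cycle 0 → 0: weight = 7, length = 1, mean = 7/1 ≈ 7.000
  cycle 1 → 1: weight = 4, length = 1, mean = 4/1 ≈ 4.000
  cycle 0 → 1 → 0: weight = 9, length = 2, mean = 9/2 ≈ 4.500
  cycle 1 → 0 → 1: weight = 9, length = 2, mean = 9/2 ≈ 4.500
Minimum mean = 4.000, attained e.g. along the cycle 1 → 1 with weight 4 and length 1. So λ(A) = 4/1 = 4.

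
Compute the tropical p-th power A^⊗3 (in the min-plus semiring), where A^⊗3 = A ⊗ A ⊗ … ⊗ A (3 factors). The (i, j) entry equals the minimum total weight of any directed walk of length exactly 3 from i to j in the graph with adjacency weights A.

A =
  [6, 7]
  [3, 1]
A^⊗3 =
  [11, 9]
  [5, 3]

Each entry (A^⊗3)_ij equals the minimum over all length-3 walks i = v_0 → v_1 → … → v_3 = j of Σ_t A[v_t][v_{t+1}]. For example, for (i, j) = (0, 1) we minimise over 4 possible intermediate vertex sequences; the minimum is 9, attained along the walk 0 → 1 → 1 → 1.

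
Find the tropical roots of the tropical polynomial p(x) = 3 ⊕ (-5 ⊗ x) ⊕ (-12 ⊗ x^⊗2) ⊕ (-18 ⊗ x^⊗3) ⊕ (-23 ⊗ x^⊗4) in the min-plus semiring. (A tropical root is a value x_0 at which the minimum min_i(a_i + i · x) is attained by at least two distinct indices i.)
Roots: {5, 6, 7, 8}

Each tropical root is a break point of the lower envelope of the lines y = a_i + i · x (there are 5 lines, with slopes 0, 1, ..., 4). Only the lines that attain the minimum somewhere contribute to roots; other lines are dominated. Here the surviving (envelope) indices are i = 4, i = 3, i = 2, i = 1, i = 0.
Intersections between consecutive envelope lines give the roots: for adjacent envelope indices i < j the intersection is x = (a_i − a_j) / (j − i). Reading off the sorted break points: {5, 6, 7, 8}.
Verification: at each break x_0, at least two indices attain the minimum of min_i(a_i + i · x_0).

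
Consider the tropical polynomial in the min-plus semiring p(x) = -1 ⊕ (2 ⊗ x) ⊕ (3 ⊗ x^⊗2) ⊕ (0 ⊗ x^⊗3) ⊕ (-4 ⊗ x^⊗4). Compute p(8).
p(8) = -1

A tropical monomial a ⊗ x^⊗i evaluates to a + i · x. Evaluating each term at x = 8:
  Term 0 contributes -1 + 0 · 8 = -1
  Term 1 contributes 2 + 1 · 8 = 10
  Term 2 contributes 3 + 2 · 8 = 19
  Term 3 contributes 0 + 3 · 8 = 24
  Term 4 contributes -4 + 4 · 8 = 28
p(8) = ⊕ of these = min[-1, 10, 19, 24, 28] = -1.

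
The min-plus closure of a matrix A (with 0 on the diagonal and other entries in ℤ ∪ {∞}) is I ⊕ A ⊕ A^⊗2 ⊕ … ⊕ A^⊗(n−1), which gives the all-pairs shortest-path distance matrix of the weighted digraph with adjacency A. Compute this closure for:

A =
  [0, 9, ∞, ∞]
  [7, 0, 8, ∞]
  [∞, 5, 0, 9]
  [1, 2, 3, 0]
Closure =
  [0, 9, 17, 26]
  [7, 0, 8, 17]
  [10, 5, 0, 9]
  [1, 2, 3, 0]

This is the Floyd-Warshall all-pairs shortest-path computation. For each intermediate vertex k = 0, 1, …, 3, update dist[i][j] ← min(dist[i][j], dist[i][k] + dist[k][j]). The final matrix gives, for each (i, j), the minimum total weight of any directed path from i to j (possibly empty when i = j).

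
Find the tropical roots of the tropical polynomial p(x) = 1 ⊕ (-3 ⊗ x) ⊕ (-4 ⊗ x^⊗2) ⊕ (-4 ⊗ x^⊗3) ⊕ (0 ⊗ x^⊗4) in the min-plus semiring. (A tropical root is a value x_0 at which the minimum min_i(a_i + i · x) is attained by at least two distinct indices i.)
Roots: {-4, 0, 1, 4}

Each tropical root is a break point of the lower envelope of the lines y = a_i + i · x (there are 5 lines, with slopes 0, 1, ..., 4). Only the lines that attain the minimum somewhere contribute to roots; other lines are dominated. Here the surviving (envelope) indices are i = 4, i = 3, i = 2, i = 1, i = 0.
Intersections between consecutive envelope lines give the roots: for adjacent envelope indices i < j the intersection is x = (a_i − a_j) / (j − i). Reading off the sorted break points: {-4, 0, 1, 4}.
Verification: at each break x_0, at least two indices attain the minimum of min_i(a_i + i · x_0).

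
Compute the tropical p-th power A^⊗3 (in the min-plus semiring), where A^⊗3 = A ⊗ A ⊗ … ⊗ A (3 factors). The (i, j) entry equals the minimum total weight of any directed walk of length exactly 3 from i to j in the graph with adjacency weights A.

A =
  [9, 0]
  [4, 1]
A^⊗3 =
  [5, 2]
  [6, 3]

Each entry (A^⊗3)_ij equals the minimum over all length-3 walks i = v_0 → v_1 → … → v_3 = j of Σ_t A[v_t][v_{t+1}]. For example, for (i, j) = (0, 1) we minimise over 4 possible intermediate vertex sequences; the minimum is 2, attained along the walk 0 → 1 → 1 → 1.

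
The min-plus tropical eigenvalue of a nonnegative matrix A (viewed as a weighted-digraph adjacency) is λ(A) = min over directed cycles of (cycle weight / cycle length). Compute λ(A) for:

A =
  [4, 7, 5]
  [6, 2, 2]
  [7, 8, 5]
λ(A) = 2

Enumerate directed cycles and compute their means (weight / length). Sample:
  cycle 0 → 0: weight = 4, length = 1, mean = 4/1 ≈ 4.000
  cycle 1 → 1: weight = 2, length = 1, mean = 2/1 ≈ 2.000
  cycle 2 → 2: weight = 5, length = 1, mean = 5/1 ≈ 5.000
  cycle 0 → 1 → 0: weight = 13, length = 2, mean = 13/2 ≈ 6.500
  cycle 0 → 2 → 0: weight = 12, length = 2, mean = 12/2 ≈ 6.000
  cycle 1 → 0 → 1: weight = 13, length = 2, mean = 13/2 ≈ 6.500
Minimum mean = 2.000, attained e.g. along the cycle 1 → 1 with weight 2 and length 1. So λ(A) = 2/1 = 2.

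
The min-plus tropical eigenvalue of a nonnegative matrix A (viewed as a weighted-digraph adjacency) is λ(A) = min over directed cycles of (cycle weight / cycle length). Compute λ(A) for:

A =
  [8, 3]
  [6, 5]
λ(A) = 9/2

Enumerate directed cycles and compute their means (weight / length). Sample:
  cycle 0 → 0: weight = 8, length = 1, mean = 8/1 ≈ 8.000
  cycle 1 → 1: weight = 5, length = 1, mean = 5/1 ≈ 5.000
  cycle 0 → 1 → 0: weight = 9, length = 2, mean = 9/2 ≈ 4.500
  cycle 1 → 0 → 1: weight = 9, length = 2, mean = 9/2 ≈ 4.500
Minimum mean = 4.500, attained e.g. along the cycle 0 → 1 → 0 with weight 9 and length 2. So λ(A) = 9/2 = 9/2.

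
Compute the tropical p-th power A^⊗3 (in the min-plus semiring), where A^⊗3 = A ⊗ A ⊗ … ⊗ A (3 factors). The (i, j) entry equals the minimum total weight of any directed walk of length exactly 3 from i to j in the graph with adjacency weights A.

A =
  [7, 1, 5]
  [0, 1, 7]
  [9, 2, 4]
A^⊗3 =
  [2, 2, 6]
  [1, 2, 6]
  [3, 3, 7]

Each entry (A^⊗3)_ij equals the minimum over all length-3 walks i = v_0 → v_1 → … → v_3 = j of Σ_t A[v_t][v_{t+1}]. For example, for (i, j) = (0, 2) we minimise over 9 possible intermediate vertex sequences; the minimum is 6, attained along the walk 0 → 1 → 0 → 2.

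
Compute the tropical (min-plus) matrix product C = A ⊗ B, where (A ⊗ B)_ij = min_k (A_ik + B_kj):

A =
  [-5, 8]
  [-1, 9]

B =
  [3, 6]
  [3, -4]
A ⊗ B =
  [-2, 1]
  [2, 5]

Apply the min-plus product entry-by-entry:
  C[0][0] = min over k of (A[0][0] + B[0][0] = -5 + 3 = -2, A[0][1] + B[1][0] = 8 + 3 = 11) = -2 (attained at k = 0)
  C[0][1] = min over k of (A[0][0] + B[0][1] = -5 + 6 = 1, A[0][1] + B[1][1] = 8 + -4 = 4) = 1 (attained at k = 0)
  C[1][0] = min over k of (A[1][0] + B[0][0] = -1 + 3 = 2, A[1][1] + B[1][0] = 9 + 3 = 12) = 2 (attained at k = 0)
  C[1][1] = min over k of (A[1][0] + B[0][1] = -1 + 6 = 5, A[1][1] + B[1][1] = 9 + -4 = 5) = 5 (attained at k = 0)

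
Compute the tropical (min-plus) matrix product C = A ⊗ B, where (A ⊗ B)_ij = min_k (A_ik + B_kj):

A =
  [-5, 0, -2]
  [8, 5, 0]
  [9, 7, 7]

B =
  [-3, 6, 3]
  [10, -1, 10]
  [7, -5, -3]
A ⊗ B =
  [-8, -7, -5]
  [5, -5, -3]
  [6, 2, 4]

Apply the min-plus product entry-by-entry:
  C[0][0] = min over k of (A[0][0] + B[0][0] = -5 + -3 = -8, A[0][1] + B[1][0] = 0 + 10 = 10, A[0][2] + B[2][0] = -2 + 7 = 5) = -8 (attained at k = 0)
  C[0][1] = min over k of (A[0][0] + B[0][1] = -5 + 6 = 1, A[0][1] + B[1][1] = 0 + -1 = -1, A[0][2] + B[2][1] = -2 + -5 = -7) = -7 (attained at k = 2)
  C[0][2] = min over k of (A[0][0] + B[0][2] = -5 + 3 = -2, A[0][1] + B[1][2] = 0 + 10 = 10, A[0][2] + B[2][2] = -2 + -3 = -5) = -5 (attained at k = 2)
  C[1][0] = min over k of (A[1][0] + B[0][0] = 8 + -3 = 5, A[1][1] + B[1][0] = 5 + 10 = 15, A[1][2] + B[2][0] = 0 + 7 = 7) = 5 (attained at k = 0)
  C[1][1] = min over k of (A[1][0] + B[0][1] = 8 + 6 = 14, A[1][1] + B[1][1] = 5 + -1 = 4, A[1][2] + B[2][1] = 0 + -5 = -5) = -5 (attained at k = 2)
  C[1][2] = min over k of (A[1][0] + B[0][2] = 8 + 3 = 11, A[1][1] + B[1][2] = 5 + 10 = 15, A[1][2] + B[2][2] = 0 + -3 = -3) = -3 (attained at k = 2)
  C[2][0] = min over k of (A[2][0] + B[0][0] = 9 + -3 = 6, A[2][1] + B[1][0] = 7 + 10 = 17, A[2][2] + B[2][0] = 7 + 7 = 14) = 6 (attained at k = 0)
  C[2][1] = min over k of (A[2][0] + B[0][1] = 9 + 6 = 15, A[2][1] + B[1][1] = 7 + -1 = 6, A[2][2] + B[2][1] = 7 + -5 = 2) = 2 (attained at k = 2)
  C[2][2] = min over k of (A[2][0] + B[0][2] = 9 + 3 = 12, A[2][1] + B[1][2] = 7 + 10 = 17, A[2][2] + B[2][2] = 7 + -3 = 4) = 4 (attained at k = 2)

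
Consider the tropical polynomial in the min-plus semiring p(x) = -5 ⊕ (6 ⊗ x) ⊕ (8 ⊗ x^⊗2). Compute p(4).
p(4) = -5

A tropical monomial a ⊗ x^⊗i evaluates to a + i · x. Evaluating each term at x = 4:
  Term 0 contributes -5 + 0 · 4 = -5
  Term 1 contributes 6 + 1 · 4 = 10
  Term 2 contributes 8 + 2 · 4 = 16
p(4) = ⊕ of these = min[-5, 10, 16] = -5.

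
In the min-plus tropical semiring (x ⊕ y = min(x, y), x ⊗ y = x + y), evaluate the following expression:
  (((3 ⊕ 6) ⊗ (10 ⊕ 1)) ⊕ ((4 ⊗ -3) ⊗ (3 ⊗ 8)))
(((3 ⊕ 6) ⊗ (10 ⊕ 1)) ⊕ ((4 ⊗ -3) ⊗ (3 ⊗ 8))) = 4

Expand innermost to outermost. Recall ⊕ takes the minimum of its arguments and ⊗ takes their sum. Working out the expression (((3 ⊕ 6) ⊗ (10 ⊕ 1)) ⊕ ((4 ⊗ -3) ⊗ (3 ⊗ 8))) gives 4.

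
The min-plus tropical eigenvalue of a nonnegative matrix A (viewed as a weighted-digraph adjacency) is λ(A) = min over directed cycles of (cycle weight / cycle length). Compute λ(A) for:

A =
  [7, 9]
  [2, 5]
λ(A) = 5

Enumerate directed cycles and compute their means (weight / length). Sample:
  cycle 0 → 0: weight = 7, length = 1, mean = 7/1 ≈ 7.000
  cycle 1 → 1: weight = 5, length = 1, mean = 5/1 ≈ 5.000
  cycle 0 → 1 → 0: weight = 11, length = 2, mean = 11/2 ≈ 5.500
  cycle 1 → 0 → 1: weight = 11, length = 2, mean = 11/2 ≈ 5.500
Minimum mean = 5.000, attained e.g. along the cycle 1 → 1 with weight 5 and length 1. So λ(A) = 5/1 = 5.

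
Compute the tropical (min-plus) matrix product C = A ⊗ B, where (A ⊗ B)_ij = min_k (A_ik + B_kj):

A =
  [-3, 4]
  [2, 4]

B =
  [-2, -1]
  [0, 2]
A ⊗ B =
  [-5, -4]
  [0, 1]

Apply the min-plus product entry-by-entry:
  C[0][0] = min over k of (A[0][0] + B[0][0] = -3 + -2 = -5, A[0][1] + B[1][0] = 4 + 0 = 4) = -5 (attained at k = 0)
  C[0][1] = min over k of (A[0][0] + B[0][1] = -3 + -1 = -4, A[0][1] + B[1][1] = 4 + 2 = 6) = -4 (attained at k = 0)
  C[1][0] = min over k of (A[1][0] + B[0][0] = 2 + -2 = 0, A[1][1] + B[1][0] = 4 + 0 = 4) = 0 (attained at k = 0)
  C[1][1] = min over k of (A[1][0] + B[0][1] = 2 + -1 = 1, A[1][1] + B[1][1] = 4 + 2 = 6) = 1 (attained at k = 0)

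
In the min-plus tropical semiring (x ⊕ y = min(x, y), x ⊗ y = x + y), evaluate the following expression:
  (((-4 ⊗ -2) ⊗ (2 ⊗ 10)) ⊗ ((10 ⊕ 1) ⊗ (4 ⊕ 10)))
(((-4 ⊗ -2) ⊗ (2 ⊗ 10)) ⊗ ((10 ⊕ 1) ⊗ (4 ⊕ 10))) = 11

Expand innermost to outermost. Recall ⊕ takes the minimum of its arguments and ⊗ takes their sum. Working out the expression (((-4 ⊗ -2) ⊗ (2 ⊗ 10)) ⊗ ((10 ⊕ 1) ⊗ (4 ⊕ 10))) gives 11.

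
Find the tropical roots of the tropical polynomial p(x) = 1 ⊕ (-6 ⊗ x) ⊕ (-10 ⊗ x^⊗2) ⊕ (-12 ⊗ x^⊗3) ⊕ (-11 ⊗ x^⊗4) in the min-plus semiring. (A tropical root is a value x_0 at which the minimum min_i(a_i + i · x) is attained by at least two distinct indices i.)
Roots: {-1, 2, 4, 7}

Each tropical root is a break point of the lower envelope of the lines y = a_i + i · x (there are 5 lines, with slopes 0, 1, ..., 4). Only the lines that attain the minimum somewhere contribute to roots; other lines are dominated. Here the surviving (envelope) indices are i = 4, i = 3, i = 2, i = 1, i = 0.
Intersections between consecutive envelope lines give the roots: for adjacent envelope indices i < j the intersection is x = (a_i − a_j) / (j − i). Reading off the sorted break points: {-1, 2, 4, 7}.
Verification: at each break x_0, at least two indices attain the minimum of min_i(a_i + i · x_0).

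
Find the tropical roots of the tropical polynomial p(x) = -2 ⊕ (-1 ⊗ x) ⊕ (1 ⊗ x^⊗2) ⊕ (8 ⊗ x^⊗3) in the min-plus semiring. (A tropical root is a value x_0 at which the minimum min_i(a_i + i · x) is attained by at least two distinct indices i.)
Roots: {-7, -2, -1}

Each tropical root is a break point of the lower envelope of the lines y = a_i + i · x (there are 4 lines, with slopes 0, 1, ..., 3). Only the lines that attain the minimum somewhere contribute to roots; other lines are dominated. Here the surviving (envelope) indices are i = 3, i = 2, i = 1, i = 0.
Intersections between consecutive envelope lines give the roots: for adjacent envelope indices i < j the intersection is x = (a_i − a_j) / (j − i). Reading off the sorted break points: {-7, -2, -1}.
Verification: at each break x_0, at least two indices attain the minimum of min_i(a_i + i · x_0).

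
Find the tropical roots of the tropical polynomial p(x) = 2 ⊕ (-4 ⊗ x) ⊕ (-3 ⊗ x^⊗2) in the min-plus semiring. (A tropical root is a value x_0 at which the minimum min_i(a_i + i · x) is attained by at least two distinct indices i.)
Roots: {-1, 6}

Each tropical root is a break point of the lower envelope of the lines y = a_i + i · x (there are 3 lines, with slopes 0, 1, ..., 2). Only the lines that attain the minimum somewhere contribute to roots; other lines are dominated. Here the surviving (envelope) indices are i = 2, i = 1, i = 0.
Intersections between consecutive envelope lines give the roots: for adjacent envelope indices i < j the intersection is x = (a_i − a_j) / (j − i). Reading off the sorted break points: {-1, 6}.
Verification: at each break x_0, at least two indices attain the minimum of min_i(a_i + i · x_0).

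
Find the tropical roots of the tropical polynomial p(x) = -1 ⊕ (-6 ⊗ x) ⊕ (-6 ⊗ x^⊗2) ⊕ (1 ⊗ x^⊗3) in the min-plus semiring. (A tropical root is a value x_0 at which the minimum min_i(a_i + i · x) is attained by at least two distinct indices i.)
Roots: {-7, 0, 5}

Each tropical root is a break point of the lower envelope of the lines y = a_i + i · x (there are 4 lines, with slopes 0, 1, ..., 3). Only the lines that attain the minimum somewhere contribute to roots; other lines are dominated. Here the surviving (envelope) indices are i = 3, i = 2, i = 1, i = 0.
Intersections between consecutive envelope lines give the roots: for adjacent envelope indices i < j the intersection is x = (a_i − a_j) / (j − i). Reading off the sorted break points: {-7, 0, 5}.
Verification: at each break x_0, at least two indices attain the minimum of min_i(a_i + i · x_0).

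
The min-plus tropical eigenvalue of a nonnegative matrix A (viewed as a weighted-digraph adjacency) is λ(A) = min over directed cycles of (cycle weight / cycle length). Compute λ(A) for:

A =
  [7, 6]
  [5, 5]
λ(A) = 5

Enumerate directed cycles and compute their means (weight / length). Sample:
  cycle 0 → 0: weight = 7, length = 1, mean = 7/1 ≈ 7.000
  cycle 1 → 1: weight = 5, length = 1, mean = 5/1 ≈ 5.000
  cycle 0 → 1 → 0: weight = 11, length = 2, mean = 11/2 ≈ 5.500
  cycle 1 → 0 → 1: weight = 11, length = 2, mean = 11/2 ≈ 5.500
Minimum mean = 5.000, attained e.g. along the cycle 1 → 1 with weight 5 and length 1. So λ(A) = 5/1 = 5.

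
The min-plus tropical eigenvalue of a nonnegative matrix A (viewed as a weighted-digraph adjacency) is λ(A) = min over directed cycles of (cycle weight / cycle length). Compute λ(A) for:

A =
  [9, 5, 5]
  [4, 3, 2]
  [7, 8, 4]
λ(A) = 3

Enumerate directed cycles and compute their means (weight / length). Sample:
  cycle 0 → 0: weight = 9, length = 1, mean = 9/1 ≈ 9.000
  cycle 1 → 1: weight = 3, length = 1, mean = 3/1 ≈ 3.000
  cycle 2 → 2: weight = 4, length = 1, mean = 4/1 ≈ 4.000
  cycle 0 → 1 → 0: weight = 9, length = 2, mean = 9/2 ≈ 4.500
  cycle 0 → 2 → 0: weight = 12, length = 2, mean = 12/2 ≈ 6.000
  cycle 1 → 0 → 1: weight = 9, length = 2, mean = 9/2 ≈ 4.500
Minimum mean = 3.000, attained e.g. along the cycle 1 → 1 with weight 3 and length 1. So λ(A) = 3/1 = 3.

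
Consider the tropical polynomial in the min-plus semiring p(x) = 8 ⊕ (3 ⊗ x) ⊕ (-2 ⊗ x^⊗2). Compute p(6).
p(6) = 8

A tropical monomial a ⊗ x^⊗i evaluates to a + i · x. Evaluating each term at x = 6:
  Term 0 contributes 8 + 0 · 6 = 8
  Term 1 contributes 3 + 1 · 6 = 9
  Term 2 contributes -2 + 2 · 6 = 10
p(6) = ⊕ of these = min[8, 9, 10] = 8.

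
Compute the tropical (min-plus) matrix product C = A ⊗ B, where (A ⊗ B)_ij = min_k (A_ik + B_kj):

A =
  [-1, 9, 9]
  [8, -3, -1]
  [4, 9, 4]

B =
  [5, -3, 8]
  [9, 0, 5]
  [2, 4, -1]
A ⊗ B =
  [4, -4, 7]
  [1, -3, -2]
  [6, 1, 3]

Apply the min-plus product entry-by-entry:
  C[0][0] = min over k of (A[0][0] + B[0][0] = -1 + 5 = 4, A[0][1] + B[1][0] = 9 + 9 = 18, A[0][2] + B[2][0] = 9 + 2 = 11) = 4 (attained at k = 0)
  C[0][1] = min over k of (A[0][0] + B[0][1] = -1 + -3 = -4, A[0][1] + B[1][1] = 9 + 0 = 9, A[0][2] + B[2][1] = 9 + 4 = 13) = -4 (attained at k = 0)
  C[0][2] = min over k of (A[0][0] + B[0][2] = -1 + 8 = 7, A[0][1] + B[1][2] = 9 + 5 = 14, A[0][2] + B[2][2] = 9 + -1 = 8) = 7 (attained at k = 0)
  C[1][0] = min over k of (A[1][0] + B[0][0] = 8 + 5 = 13, A[1][1] + B[1][0] = -3 + 9 = 6, A[1][2] + B[2][0] = -1 + 2 = 1) = 1 (attained at k = 2)
  C[1][1] = min over k of (A[1][0] + B[0][1] = 8 + -3 = 5, A[1][1] + B[1][1] = -3 + 0 = -3, A[1][2] + B[2][1] = -1 + 4 = 3) = -3 (attained at k = 1)
  C[1][2] = min over k of (A[1][0] + B[0][2] = 8 + 8 = 16, A[1][1] + B[1][2] = -3 + 5 = 2, A[1][2] + B[2][2] = -1 + -1 = -2) = -2 (attained at k = 2)
  C[2][0] = min over k of (A[2][0] + B[0][0] = 4 + 5 = 9, A[2][1] + B[1][0] = 9 + 9 = 18, A[2][2] + B[2][0] = 4 + 2 = 6) = 6 (attained at k = 2)
  C[2][1] = min over k of (A[2][0] + B[0][1] = 4 + -3 = 1, A[2][1] + B[1][1] = 9 + 0 = 9, A[2][2] + B[2][1] = 4 + 4 = 8) = 1 (attained at k = 0)
  C[2][2] = min over k of (A[2][0] + B[0][2] = 4 + 8 = 12, A[2][1] + B[1][2] = 9 + 5 = 14, A[2][2] + B[2][2] = 4 + -1 = 3) = 3 (attained at k = 2)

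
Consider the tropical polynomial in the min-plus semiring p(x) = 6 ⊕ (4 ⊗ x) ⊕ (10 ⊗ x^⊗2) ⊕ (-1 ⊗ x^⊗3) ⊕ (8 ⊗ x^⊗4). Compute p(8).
p(8) = 6

A tropical monomial a ⊗ x^⊗i evaluates to a + i · x. Evaluating each term at x = 8:
  Term 0 contributes 6 + 0 · 8 = 6
  Term 1 contributes 4 + 1 · 8 = 12
  Term 2 contributes 10 + 2 · 8 = 26
  Term 3 contributes -1 + 3 · 8 = 23
  Term 4 contributes 8 + 4 · 8 = 40
p(8) = ⊕ of these = min[6, 12, 26, 23, 40] = 6.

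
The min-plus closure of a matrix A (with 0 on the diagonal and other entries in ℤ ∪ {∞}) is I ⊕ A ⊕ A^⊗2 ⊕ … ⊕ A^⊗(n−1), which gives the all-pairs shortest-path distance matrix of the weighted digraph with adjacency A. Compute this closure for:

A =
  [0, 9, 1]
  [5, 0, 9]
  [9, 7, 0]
Closure =
  [0, 8, 1]
  [5, 0, 6]
  [9, 7, 0]

This is the Floyd-Warshall all-pairs shortest-path computation. For each intermediate vertex k = 0, 1, …, 2, update dist[i][j] ← min(dist[i][j], dist[i][k] + dist[k][j]). The final matrix gives, for each (i, j), the minimum total weight of any directed path from i to j (possibly empty when i = j).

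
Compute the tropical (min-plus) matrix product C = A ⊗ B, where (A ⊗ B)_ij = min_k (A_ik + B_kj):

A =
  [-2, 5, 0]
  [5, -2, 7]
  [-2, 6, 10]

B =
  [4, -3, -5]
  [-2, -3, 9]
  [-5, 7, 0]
A ⊗ B =
  [-5, -5, -7]
  [-4, -5, 0]
  [2, -5, -7]

Apply the min-plus product entry-by-entry:
  C[0][0] = min over k of (A[0][0] + B[0][0] = -2 + 4 = 2, A[0][1] + B[1][0] = 5 + -2 = 3, A[0][2] + B[2][0] = 0 + -5 = -5) = -5 (attained at k = 2)
  C[0][1] = min over k of (A[0][0] + B[0][1] = -2 + -3 = -5, A[0][1] + B[1][1] = 5 + -3 = 2, A[0][2] + B[2][1] = 0 + 7 = 7) = -5 (attained at k = 0)
  C[0][2] = min over k of (A[0][0] + B[0][2] = -2 + -5 = -7, A[0][1] + B[1][2] = 5 + 9 = 14, A[0][2] + B[2][2] = 0 + 0 = 0) = -7 (attained at k = 0)
  C[1][0] = min over k of (A[1][0] + B[0][0] = 5 + 4 = 9, A[1][1] + B[1][0] = -2 + -2 = -4, A[1][2] + B[2][0] = 7 + -5 = 2) = -4 (attained at k = 1)
  C[1][1] = min over k of (A[1][0] + B[0][1] = 5 + -3 = 2, A[1][1] + B[1][1] = -2 + -3 = -5, A[1][2] + B[2][1] = 7 + 7 = 14) = -5 (attained at k = 1)
  C[1][2] = min over k of (A[1][0] + B[0][2] = 5 + -5 = 0, A[1][1] + B[1][2] = -2 + 9 = 7, A[1][2] + B[2][2] = 7 + 0 = 7) = 0 (attained at k = 0)
  C[2][0] = min over k of (A[2][0] + B[0][0] = -2 + 4 = 2, A[2][1] + B[1][0] = 6 + -2 = 4, A[2][2] + B[2][0] = 10 + -5 = 5) = 2 (attained at k = 0)
  C[2][1] = min over k of (A[2][0] + B[0][1] = -2 + -3 = -5, A[2][1] + B[1][1] = 6 + -3 = 3, A[2][2] + B[2][1] = 10 + 7 = 17) = -5 (attained at k = 0)
  C[2][2] = min over k of (A[2][0] + B[0][2] = -2 + -5 = -7, A[2][1] + B[1][2] = 6 + 9 = 15, A[2][2] + B[2][2] = 10 + 0 = 10) = -7 (attained at k = 0)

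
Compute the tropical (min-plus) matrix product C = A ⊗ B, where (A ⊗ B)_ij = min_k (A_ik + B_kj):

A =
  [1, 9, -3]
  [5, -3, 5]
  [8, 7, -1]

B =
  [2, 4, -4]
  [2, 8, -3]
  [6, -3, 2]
A ⊗ B =
  [3, -6, -3]
  [-1, 2, -6]
  [5, -4, 1]

Apply the min-plus product entry-by-entry:
  C[0][0] = min over k of (A[0][0] + B[0][0] = 1 + 2 = 3, A[0][1] + B[1][0] = 9 + 2 = 11, A[0][2] + B[2][0] = -3 + 6 = 3) = 3 (attained at k = 0)
  C[0][1] = min over k of (A[0][0] + B[0][1] = 1 + 4 = 5, A[0][1] + B[1][1] = 9 + 8 = 17, A[0][2] + B[2][1] = -3 + -3 = -6) = -6 (attained at k = 2)
  C[0][2] = min over k of (A[0][0] + B[0][2] = 1 + -4 = -3, A[0][1] + B[1][2] = 9 + -3 = 6, A[0][2] + B[2][2] = -3 + 2 = -1) = -3 (attained at k = 0)
  C[1][0] = min over k of (A[1][0] + B[0][0] = 5 + 2 = 7, A[1][1] + B[1][0] = -3 + 2 = -1, A[1][2] + B[2][0] = 5 + 6 = 11) = -1 (attained at k = 1)
  C[1][1] = min over k of (A[1][0] + B[0][1] = 5 + 4 = 9, A[1][1] + B[1][1] = -3 + 8 = 5, A[1][2] + B[2][1] = 5 + -3 = 2) = 2 (attained at k = 2)
  C[1][2] = min over k of (A[1][0] + B[0][2] = 5 + -4 = 1, A[1][1] + B[1][2] = -3 + -3 = -6, A[1][2] + B[2][2] = 5 + 2 = 7) = -6 (attained at k = 1)
  C[2][0] = min over k of (A[2][0] + B[0][0] = 8 + 2 = 10, A[2][1] + B[1][0] = 7 + 2 = 9, A[2][2] + B[2][0] = -1 + 6 = 5) = 5 (attained at k = 2)
  C[2][1] = min over k of (A[2][0] + B[0][1] = 8 + 4 = 12, A[2][1] + B[1][1] = 7 + 8 = 15, A[2][2] + B[2][1] = -1 + -3 = -4) = -4 (attained at k = 2)
  C[2][2] = min over k of (A[2][0] + B[0][2] = 8 + -4 = 4, A[2][1] + B[1][2] = 7 + -3 = 4, A[2][2] + B[2][2] = -1 + 2 = 1) = 1 (attained at k = 2)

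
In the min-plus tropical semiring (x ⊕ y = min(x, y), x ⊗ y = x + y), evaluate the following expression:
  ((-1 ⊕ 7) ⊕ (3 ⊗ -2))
((-1 ⊕ 7) ⊕ (3 ⊗ -2)) = -1

Expand innermost to outermost. Recall ⊕ takes the minimum of its arguments and ⊗ takes their sum. Working out the expression ((-1 ⊕ 7) ⊕ (3 ⊗ -2)) gives -1.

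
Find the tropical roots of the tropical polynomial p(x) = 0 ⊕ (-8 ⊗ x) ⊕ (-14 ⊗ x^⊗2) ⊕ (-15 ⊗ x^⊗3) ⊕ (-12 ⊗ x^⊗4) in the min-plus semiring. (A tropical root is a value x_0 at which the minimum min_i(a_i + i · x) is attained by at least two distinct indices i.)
Roots: {-3, 1, 6, 8}

Each tropical root is a break point of the lower envelope of the lines y = a_i + i · x (there are 5 lines, with slopes 0, 1, ..., 4). Only the lines that attain the minimum somewhere contribute to roots; other lines are dominated. Here the surviving (envelope) indices are i = 4, i = 3, i = 2, i = 1, i = 0.
Intersections between consecutive envelope lines give the roots: for adjacent envelope indices i < j the intersection is x = (a_i − a_j) / (j − i). Reading off the sorted break points: {-3, 1, 6, 8}.
Verification: at each break x_0, at least two indices attain the minimum of min_i(a_i + i · x_0).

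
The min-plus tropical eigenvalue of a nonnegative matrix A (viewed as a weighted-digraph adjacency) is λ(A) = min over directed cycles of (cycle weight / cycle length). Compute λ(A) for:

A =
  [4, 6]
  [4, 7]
λ(A) = 4

Enumerate directed cycles and compute their means (weight / length). Sample:
  cycle 0 → 0: weight = 4, length = 1, mean = 4/1 ≈ 4.000
  cycle 1 → 1: weight = 7, length = 1, mean = 7/1 ≈ 7.000
  cycle 0 → 1 → 0: weight = 10, length = 2, mean = 10/2 ≈ 5.000
  cycle 1 → 0 → 1: weight = 10, length = 2, mean = 10/2 ≈ 5.000
Minimum mean = 4.000, attained e.g. along the cycle 0 → 0 with weight 4 and length 1. So λ(A) = 4/1 = 4.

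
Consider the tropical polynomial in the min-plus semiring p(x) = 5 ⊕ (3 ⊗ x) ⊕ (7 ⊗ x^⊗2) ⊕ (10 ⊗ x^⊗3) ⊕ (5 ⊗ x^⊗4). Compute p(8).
p(8) = 5

A tropical monomial a ⊗ x^⊗i evaluates to a + i · x. Evaluating each term at x = 8:
  Term 0 contributes 5 + 0 · 8 = 5
  Term 1 contributes 3 + 1 · 8 = 11
  Term 2 contributes 7 + 2 · 8 = 23
  Term 3 contributes 10 + 3 · 8 = 34
  Term 4 contributes 5 + 4 · 8 = 37
p(8) = ⊕ of these = min[5, 11, 23, 34, 37] = 5.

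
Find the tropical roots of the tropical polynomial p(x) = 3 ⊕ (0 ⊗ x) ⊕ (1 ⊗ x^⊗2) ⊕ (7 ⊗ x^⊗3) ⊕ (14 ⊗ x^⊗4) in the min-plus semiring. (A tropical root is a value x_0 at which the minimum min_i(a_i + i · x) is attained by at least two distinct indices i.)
Roots: {-7, -6, -1, 3}

Each tropical root is a break point of the lower envelope of the lines y = a_i + i · x (there are 5 lines, with slopes 0, 1, ..., 4). Only the lines that attain the minimum somewhere contribute to roots; other lines are dominated. Here the surviving (envelope) indices are i = 4, i = 3, i = 2, i = 1, i = 0.
Intersections between consecutive envelope lines give the roots: for adjacent envelope indices i < j the intersection is x = (a_i − a_j) / (j − i). Reading off the sorted break points: {-7, -6, -1, 3}.
Verification: at each break x_0, at least two indices attain the minimum of min_i(a_i + i · x_0).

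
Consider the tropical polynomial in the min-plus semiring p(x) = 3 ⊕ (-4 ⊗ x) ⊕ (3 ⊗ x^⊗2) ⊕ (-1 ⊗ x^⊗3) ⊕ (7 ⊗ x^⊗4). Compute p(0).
p(0) = -4

A tropical monomial a ⊗ x^⊗i evaluates to a + i · x. Evaluating each term at x = 0:
  Term 0 contributes 3 + 0 · 0 = 3
  Term 1 contributes -4 + 1 · 0 = -4
  Term 2 contributes 3 + 2 · 0 = 3
  Term 3 contributes -1 + 3 · 0 = -1
  Term 4 contributes 7 + 4 · 0 = 7
p(0) = ⊕ of these = min[3, -4, 3, -1, 7] = -4.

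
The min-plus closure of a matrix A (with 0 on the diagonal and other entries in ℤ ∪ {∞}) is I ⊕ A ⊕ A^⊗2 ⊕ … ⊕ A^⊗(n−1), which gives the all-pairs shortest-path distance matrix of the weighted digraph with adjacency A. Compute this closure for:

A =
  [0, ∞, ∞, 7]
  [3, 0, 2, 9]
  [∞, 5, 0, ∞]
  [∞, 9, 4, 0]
Closure =
  [0, 16, 11, 7]
  [3, 0, 2, 9]
  [8, 5, 0, 14]
  [12, 9, 4, 0]

This is the Floyd-Warshall all-pairs shortest-path computation. For each intermediate vertex k = 0, 1, …, 3, update dist[i][j] ← min(dist[i][j], dist[i][k] + dist[k][j]). The final matrix gives, for each (i, j), the minimum total weight of any directed path from i to j (possibly empty when i = j).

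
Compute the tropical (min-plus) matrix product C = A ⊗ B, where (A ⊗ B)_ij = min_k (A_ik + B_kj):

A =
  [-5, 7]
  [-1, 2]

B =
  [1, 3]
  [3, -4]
A ⊗ B =
  [-4, -2]
  [0, -2]

Apply the min-plus product entry-by-entry:
  C[0][0] = min over k of (A[0][0] + B[0][0] = -5 + 1 = -4, A[0][1] + B[1][0] = 7 + 3 = 10) = -4 (attained at k = 0)
  C[0][1] = min over k of (A[0][0] + B[0][1] = -5 + 3 = -2, A[0][1] + B[1][1] = 7 + -4 = 3) = -2 (attained at k = 0)
  C[1][0] = min over k of (A[1][0] + B[0][0] = -1 + 1 = 0, A[1][1] + B[1][0] = 2 + 3 = 5) = 0 (attained at k = 0)
  C[1][1] = min over k of (A[1][0] + B[0][1] = -1 + 3 = 2, A[1][1] + B[1][1] = 2 + -4 = -2) = -2 (attained at k = 1)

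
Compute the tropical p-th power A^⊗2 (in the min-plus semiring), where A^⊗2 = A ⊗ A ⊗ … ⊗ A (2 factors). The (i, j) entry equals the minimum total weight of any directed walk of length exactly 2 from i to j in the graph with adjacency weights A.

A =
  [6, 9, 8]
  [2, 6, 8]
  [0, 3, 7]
A^⊗2 =
  [8, 11, 14]
  [8, 11, 10]
  [5, 9, 8]

Each entry (A^⊗2)_ij equals the minimum over all length-2 walks i = v_0 → v_1 → … → v_2 = j of Σ_t A[v_t][v_{t+1}]. For example, for (i, j) = (0, 2) we minimise over 3 possible intermediate vertex sequences; the minimum is 14, attained along the walk 0 → 0 → 2.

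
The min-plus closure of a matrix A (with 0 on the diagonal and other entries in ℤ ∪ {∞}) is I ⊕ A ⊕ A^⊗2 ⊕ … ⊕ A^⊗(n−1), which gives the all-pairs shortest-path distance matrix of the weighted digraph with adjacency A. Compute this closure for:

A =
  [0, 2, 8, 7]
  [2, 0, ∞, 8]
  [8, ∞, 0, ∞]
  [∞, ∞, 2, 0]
Closure =
  [0, 2, 8, 7]
  [2, 0, 10, 8]
  [8, 10, 0, 15]
  [10, 12, 2, 0]

This is the Floyd-Warshall all-pairs shortest-path computation. For each intermediate vertex k = 0, 1, …, 3, update dist[i][j] ← min(dist[i][j], dist[i][k] + dist[k][j]). The final matrix gives, for each (i, j), the minimum total weight of any directed path from i to j (possibly empty when i = j).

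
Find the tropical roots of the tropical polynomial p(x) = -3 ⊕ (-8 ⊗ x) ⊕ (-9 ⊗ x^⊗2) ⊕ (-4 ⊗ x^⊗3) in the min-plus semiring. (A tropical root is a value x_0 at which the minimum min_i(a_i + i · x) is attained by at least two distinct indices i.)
Roots: {-5, 1, 5}

Each tropical root is a break point of the lower envelope of the lines y = a_i + i · x (there are 4 lines, with slopes 0, 1, ..., 3). Only the lines that attain the minimum somewhere contribute to roots; other lines are dominated. Here the surviving (envelope) indices are i = 3, i = 2, i = 1, i = 0.
Intersections between consecutive envelope lines give the roots: for adjacent envelope indices i < j the intersection is x = (a_i − a_j) / (j − i). Reading off the sorted break points: {-5, 1, 5}.
Verification: at each break x_0, at least two indices attain the minimum of min_i(a_i + i · x_0).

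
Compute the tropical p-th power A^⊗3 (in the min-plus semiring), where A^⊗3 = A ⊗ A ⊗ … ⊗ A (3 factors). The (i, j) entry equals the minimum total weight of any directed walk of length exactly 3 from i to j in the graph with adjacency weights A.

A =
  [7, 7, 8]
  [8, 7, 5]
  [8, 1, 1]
A^⊗3 =
  [17, 10, 10]
  [14, 7, 7]
  [10, 3, 3]

Each entry (A^⊗3)_ij equals the minimum over all length-3 walks i = v_0 → v_1 → … → v_3 = j of Σ_t A[v_t][v_{t+1}]. For example, for (i, j) = (0, 2) we minimise over 9 possible intermediate vertex sequences; the minimum is 10, attained along the walk 0 → 2 → 2 → 2.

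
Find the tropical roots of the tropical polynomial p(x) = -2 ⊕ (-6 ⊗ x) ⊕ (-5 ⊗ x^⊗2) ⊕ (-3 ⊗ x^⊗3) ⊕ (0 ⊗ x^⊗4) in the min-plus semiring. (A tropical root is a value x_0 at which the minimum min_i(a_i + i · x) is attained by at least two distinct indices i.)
Roots: {-3, -2, -1, 4}

Each tropical root is a break point of the lower envelope of the lines y = a_i + i · x (there are 5 lines, with slopes 0, 1, ..., 4). Only the lines that attain the minimum somewhere contribute to roots; other lines are dominated. Here the surviving (envelope) indices are i = 4, i = 3, i = 2, i = 1, i = 0.
Intersections between consecutive envelope lines give the roots: for adjacent envelope indices i < j the intersection is x = (a_i − a_j) / (j − i). Reading off the sorted break points: {-3, -2, -1, 4}.
Verification: at each break x_0, at least two indices attain the minimum of min_i(a_i + i · x_0).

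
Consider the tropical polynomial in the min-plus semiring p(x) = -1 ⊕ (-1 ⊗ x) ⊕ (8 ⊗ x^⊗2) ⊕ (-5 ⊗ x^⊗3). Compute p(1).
p(1) = -2

A tropical monomial a ⊗ x^⊗i evaluates to a + i · x. Evaluating each term at x = 1:
  Term 0 contributes -1 + 0 · 1 = -1
  Term 1 contributes -1 + 1 · 1 = 0
  Term 2 contributes 8 + 2 · 1 = 10
  Term 3 contributes -5 + 3 · 1 = -2
p(1) = ⊕ of these = min[-1, 0, 10, -2] = -2.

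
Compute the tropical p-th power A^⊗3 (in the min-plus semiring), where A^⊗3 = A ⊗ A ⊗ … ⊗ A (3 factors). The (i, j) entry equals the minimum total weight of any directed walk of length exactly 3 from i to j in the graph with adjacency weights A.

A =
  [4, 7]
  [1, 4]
A^⊗3 =
  [12, 15]
  [9, 12]

Each entry (A^⊗3)_ij equals the minimum over all length-3 walks i = v_0 → v_1 → … → v_3 = j of Σ_t A[v_t][v_{t+1}]. For example, for (i, j) = (0, 1) we minimise over 4 possible intermediate vertex sequences; the minimum is 15, attained along the walk 0 → 0 → 0 → 1.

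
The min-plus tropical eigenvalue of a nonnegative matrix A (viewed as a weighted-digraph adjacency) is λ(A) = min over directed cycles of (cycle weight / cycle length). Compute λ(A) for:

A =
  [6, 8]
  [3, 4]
λ(A) = 4

Enumerate directed cycles and compute their means (weight / length). Sample:
  cycle 0 → 0: weight = 6, length = 1, mean = 6/1 ≈ 6.000
  cycle 1 → 1: weight = 4, length = 1, mean = 4/1 ≈ 4.000
  cycle 0 → 1 → 0: weight = 11, length = 2, mean = 11/2 ≈ 5.500
  cycle 1 → 0 → 1: weight = 11, length = 2, mean = 11/2 ≈ 5.500
Minimum mean = 4.000, attained e.g. along the cycle 1 → 1 with weight 4 and length 1. So λ(A) = 4/1 = 4.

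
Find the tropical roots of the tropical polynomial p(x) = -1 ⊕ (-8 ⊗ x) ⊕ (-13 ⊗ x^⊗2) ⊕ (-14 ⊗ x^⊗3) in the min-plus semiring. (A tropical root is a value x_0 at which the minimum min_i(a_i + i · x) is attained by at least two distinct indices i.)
Roots: {1, 5, 7}

Each tropical root is a break point of the lower envelope of the lines y = a_i + i · x (there are 4 lines, with slopes 0, 1, ..., 3). Only the lines that attain the minimum somewhere contribute to roots; other lines are dominated. Here the surviving (envelope) indices are i = 3, i = 2, i = 1, i = 0.
Intersections between consecutive envelope lines give the roots: for adjacent envelope indices i < j the intersection is x = (a_i − a_j) / (j − i). Reading off the sorted break points: {1, 5, 7}.
Verification: at each break x_0, at least two indices attain the minimum of min_i(a_i + i · x_0).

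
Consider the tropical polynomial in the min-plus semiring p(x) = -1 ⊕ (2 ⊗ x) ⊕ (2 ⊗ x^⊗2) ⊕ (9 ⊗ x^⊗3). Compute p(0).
p(0) = -1

A tropical monomial a ⊗ x^⊗i evaluates to a + i · x. Evaluating each term at x = 0:
  Term 0 contributes -1 + 0 · 0 = -1
  Term 1 contributes 2 + 1 · 0 = 2
  Term 2 contributes 2 + 2 · 0 = 2
  Term 3 contributes 9 + 3 · 0 = 9
p(0) = ⊕ of these = min[-1, 2, 2, 9] = -1.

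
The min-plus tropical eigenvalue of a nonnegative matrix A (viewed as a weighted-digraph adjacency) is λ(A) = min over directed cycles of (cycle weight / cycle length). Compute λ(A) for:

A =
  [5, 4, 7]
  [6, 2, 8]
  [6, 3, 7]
λ(A) = 2

Enumerate directed cycles and compute their means (weight / length). Sample:
  cycle 0 → 0: weight = 5, length = 1, mean = 5/1 ≈ 5.000
  cycle 1 → 1: weight = 2, length = 1, mean = 2/1 ≈ 2.000
  cycle 2 → 2: weight = 7, length = 1, mean = 7/1 ≈ 7.000
  cycle 0 → 1 → 0: weight = 10, length = 2, mean = 10/2 ≈ 5.000
  cycle 0 → 2 → 0: weight = 13, length = 2, mean = 13/2 ≈ 6.500
  cycle 1 → 0 → 1: weight = 10, length = 2, mean = 10/2 ≈ 5.000
Minimum mean = 2.000, attained e.g. along the cycle 1 → 1 with weight 2 and length 1. So λ(A) = 2/1 = 2.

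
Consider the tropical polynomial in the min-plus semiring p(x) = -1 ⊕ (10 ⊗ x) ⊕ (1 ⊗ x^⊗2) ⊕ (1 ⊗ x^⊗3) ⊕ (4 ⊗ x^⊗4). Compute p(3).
p(3) = -1

A tropical monomial a ⊗ x^⊗i evaluates to a + i · x. Evaluating each term at x = 3:
  Term 0 contributes -1 + 0 · 3 = -1
  Term 1 contributes 10 + 1 · 3 = 13
  Term 2 contributes 1 + 2 · 3 = 7
  Term 3 contributes 1 + 3 · 3 = 10
  Term 4 contributes 4 + 4 · 3 = 16
p(3) = ⊕ of these = min[-1, 13, 7, 10, 16] = -1.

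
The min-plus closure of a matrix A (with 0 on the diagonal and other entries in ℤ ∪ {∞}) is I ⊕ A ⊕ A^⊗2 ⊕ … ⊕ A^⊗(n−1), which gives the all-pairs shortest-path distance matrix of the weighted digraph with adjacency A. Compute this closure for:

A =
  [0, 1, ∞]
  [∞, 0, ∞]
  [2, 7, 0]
Closure =
  [0, 1, ∞]
  [∞, 0, ∞]
  [2, 3, 0]

This is the Floyd-Warshall all-pairs shortest-path computation. For each intermediate vertex k = 0, 1, …, 2, update dist[i][j] ← min(dist[i][j], dist[i][k] + dist[k][j]). The final matrix gives, for each (i, j), the minimum total weight of any directed path from i to j (possibly empty when i = j).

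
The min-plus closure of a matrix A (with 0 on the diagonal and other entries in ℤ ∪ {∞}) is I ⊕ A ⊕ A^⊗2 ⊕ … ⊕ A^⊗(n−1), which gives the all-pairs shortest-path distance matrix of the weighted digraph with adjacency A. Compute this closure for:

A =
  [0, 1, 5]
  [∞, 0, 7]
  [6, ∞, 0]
Closure =
  [0, 1, 5]
  [13, 0, 7]
  [6, 7, 0]

This is the Floyd-Warshall all-pairs shortest-path computation. For each intermediate vertex k = 0, 1, …, 2, update dist[i][j] ← min(dist[i][j], dist[i][k] + dist[k][j]). The final matrix gives, for each (i, j), the minimum total weight of any directed path from i to j (possibly empty when i = j).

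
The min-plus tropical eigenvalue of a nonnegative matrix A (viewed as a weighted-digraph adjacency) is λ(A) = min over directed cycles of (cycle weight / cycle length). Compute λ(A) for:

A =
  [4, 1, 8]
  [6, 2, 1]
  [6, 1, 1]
λ(A) = 1

Enumerate directed cycles and compute their means (weight / length). Sample:
  cycle 0 → 0: weight = 4, length = 1, mean = 4/1 ≈ 4.000
  cycle 1 → 1: weight = 2, length = 1, mean = 2/1 ≈ 2.000
  cycle 2 → 2: weight = 1, length = 1, mean = 1/1 ≈ 1.000
  cycle 0 → 1 → 0: weight = 7, length = 2, mean = 7/2 ≈ 3.500
  cycle 0 → 2 → 0: weight = 14, length = 2, mean = 14/2 ≈ 7.000
  cycle 1 → 0 → 1: weight = 7, length = 2, mean = 7/2 ≈ 3.500
Minimum mean = 1.000, attained e.g. along the cycle 2 → 2 with weight 1 and length 1. So λ(A) = 1/1 = 1.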